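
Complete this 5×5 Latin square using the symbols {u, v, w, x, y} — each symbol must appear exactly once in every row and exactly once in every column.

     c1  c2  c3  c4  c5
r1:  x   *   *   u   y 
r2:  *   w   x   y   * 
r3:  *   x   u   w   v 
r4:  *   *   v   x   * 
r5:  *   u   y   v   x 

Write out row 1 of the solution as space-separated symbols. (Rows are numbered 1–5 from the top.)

x v w u y

(r1,c2) = v
(r1,c3) = w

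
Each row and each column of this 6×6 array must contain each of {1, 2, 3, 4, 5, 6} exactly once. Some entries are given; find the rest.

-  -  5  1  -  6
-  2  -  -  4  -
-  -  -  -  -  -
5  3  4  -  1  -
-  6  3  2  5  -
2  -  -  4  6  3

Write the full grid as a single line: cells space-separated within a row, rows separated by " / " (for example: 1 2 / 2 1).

3 4 5 1 2 6 / 1 2 6 3 4 5 / 6 1 2 5 3 4 / 5 3 4 6 1 2 / 4 6 3 2 5 1 / 2 5 1 4 6 3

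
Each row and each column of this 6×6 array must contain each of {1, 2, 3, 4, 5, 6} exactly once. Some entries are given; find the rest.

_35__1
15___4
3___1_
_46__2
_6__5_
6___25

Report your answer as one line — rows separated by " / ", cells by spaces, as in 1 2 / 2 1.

(r3,c2) = 2
(r3,c3) = 4
(r3,c6) = 6
(r4,c1) = 5
(r4,c5) = 3
(r5,c6) = 3
(r6,c2) = 1
(r6,c3) = 3
(r6,c4) = 4
(r2,c3) = 2
(r2,c5) = 6
(r3,c4) = 5
(r4,c4) = 1
(r5,c3) = 1
(r5,c4) = 2
(r1,c4) = 6
(r1,c5) = 4
(r2,c4) = 3
(r5,c1) = 4
(r1,c1) = 2

2 3 5 6 4 1 / 1 5 2 3 6 4 / 3 2 4 5 1 6 / 5 4 6 1 3 2 / 4 6 1 2 5 3 / 6 1 3 4 2 5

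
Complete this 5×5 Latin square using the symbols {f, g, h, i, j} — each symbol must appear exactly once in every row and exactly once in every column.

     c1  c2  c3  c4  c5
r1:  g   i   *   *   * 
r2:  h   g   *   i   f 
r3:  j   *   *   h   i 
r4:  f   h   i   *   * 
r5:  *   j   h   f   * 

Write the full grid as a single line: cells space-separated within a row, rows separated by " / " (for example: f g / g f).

g i f j h / h g j i f / j f g h i / f h i g j / i j h f g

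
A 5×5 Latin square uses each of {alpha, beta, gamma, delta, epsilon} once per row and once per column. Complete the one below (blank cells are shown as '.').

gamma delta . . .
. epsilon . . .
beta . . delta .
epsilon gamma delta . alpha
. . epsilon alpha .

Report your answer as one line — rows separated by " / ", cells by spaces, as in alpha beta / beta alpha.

(r3,c2) = alpha
(r3,c3) = gamma
(r3,c5) = epsilon
(r4,c4) = beta
(r5,c1) = delta
(r5,c2) = beta
(r5,c5) = gamma
(r1,c4) = epsilon
(r1,c5) = beta
(r2,c1) = alpha
(r2,c3) = beta
(r2,c4) = gamma
(r2,c5) = delta
(r1,c3) = alpha

gamma delta alpha epsilon beta / alpha epsilon beta gamma delta / beta alpha gamma delta epsilon / epsilon gamma delta beta alpha / delta beta epsilon alpha gamma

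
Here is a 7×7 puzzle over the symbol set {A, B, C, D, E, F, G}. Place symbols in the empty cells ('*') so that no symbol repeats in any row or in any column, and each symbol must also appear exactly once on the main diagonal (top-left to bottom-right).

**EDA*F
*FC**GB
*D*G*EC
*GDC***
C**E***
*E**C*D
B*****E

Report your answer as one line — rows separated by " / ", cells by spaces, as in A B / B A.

G B E D A C F / D F C A E G B / A D B G F E C / E G D C B F A / C A F E D B G / F E G B C A D / B C A F G D E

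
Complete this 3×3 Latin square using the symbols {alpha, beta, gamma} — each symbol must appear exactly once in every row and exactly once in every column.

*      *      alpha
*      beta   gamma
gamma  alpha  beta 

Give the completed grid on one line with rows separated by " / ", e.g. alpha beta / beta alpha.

At row 1, column 1: row 1 has {alpha}; column 1 has {gamma}; that leaves beta.
At row 1, column 2: row 1 has {alpha,beta}; column 2 has {alpha,beta}; that leaves gamma.
At row 2, column 1: row 2 has {beta,gamma}; column 1 has {beta,gamma}; that leaves alpha.

beta gamma alpha / alpha beta gamma / gamma alpha beta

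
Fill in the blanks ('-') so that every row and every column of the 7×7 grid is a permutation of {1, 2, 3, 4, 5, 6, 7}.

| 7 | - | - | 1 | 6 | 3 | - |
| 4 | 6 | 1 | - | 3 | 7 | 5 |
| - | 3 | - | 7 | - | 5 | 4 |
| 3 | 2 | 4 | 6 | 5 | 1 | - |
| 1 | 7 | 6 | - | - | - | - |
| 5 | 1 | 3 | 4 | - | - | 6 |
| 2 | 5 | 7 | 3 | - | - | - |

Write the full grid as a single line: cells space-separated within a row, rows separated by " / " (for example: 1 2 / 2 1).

At row 1, column 2: row 1 has {1,3,6,7}; column 2 has {1,2,3,5,6,7}; that leaves 4.
At row 1, column 7: row 1 has {1,3,4,6,7}; column 7 has {4,5,6}; that leaves 2.
At row 2, column 4: row 2 has {1,3,4,5,6,7}; column 4 has {1,3,4,6,7}; that leaves 2.
At row 3, column 1: row 3 has {3,4,5,7}; column 1 has {1,2,3,4,5,7}; that leaves 6.
At row 3, column 3: row 3 has {3,4,5,6,7}; column 3 has {1,3,4,6,7}; that leaves 2.
At row 3, column 5: row 3 has {2,3,4,5,6,7}; column 5 has {3,5,6}; that leaves 1.
At row 4, column 7: row 4 has {1,2,3,4,5,6}; column 7 has {2,4,5,6}; that leaves 7.
At row 5, column 4: row 5 has {1,6,7}; column 4 has {1,2,3,4,6,7}; that leaves 5.
At row 5, column 7: row 5 has {1,5,6,7}; column 7 has {2,4,5,6,7}; that leaves 3.
At row 6, column 6: row 6 has {1,3,4,5,6}; column 6 has {1,3,5,7}; that leaves 2.
At row 7, column 5: row 7 has {2,3,5,7}; column 5 has {1,3,5,6}; that leaves 4.
At row 7, column 6: row 7 has {2,3,4,5,7}; column 6 has {1,2,3,5,7}; that leaves 6.
At row 7, column 7: row 7 has {2,3,4,5,6,7}; column 7 has {2,3,4,5,6,7}; that leaves 1.
At row 1, column 3: row 1 has {1,2,3,4,6,7}; column 3 has {1,2,3,4,6,7}; that leaves 5.
At row 5, column 5: row 5 has {1,3,5,6,7}; column 5 has {1,3,4,5,6}; that leaves 2.
At row 5, column 6: row 5 has {1,2,3,5,6,7}; column 6 has {1,2,3,5,6,7}; that leaves 4.
At row 6, column 5: row 6 has {1,2,3,4,5,6}; column 5 has {1,2,3,4,5,6}; that leaves 7.

7 4 5 1 6 3 2 / 4 6 1 2 3 7 5 / 6 3 2 7 1 5 4 / 3 2 4 6 5 1 7 / 1 7 6 5 2 4 3 / 5 1 3 4 7 2 6 / 2 5 7 3 4 6 1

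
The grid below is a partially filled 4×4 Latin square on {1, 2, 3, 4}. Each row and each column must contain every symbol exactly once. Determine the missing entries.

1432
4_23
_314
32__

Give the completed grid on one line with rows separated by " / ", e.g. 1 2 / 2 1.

1 4 3 2 / 4 1 2 3 / 2 3 1 4 / 3 2 4 1

At row 2, column 2: row 2 has {2,3,4}; column 2 has {2,3,4}; that leaves 1.
At row 3, column 1: row 3 has {1,3,4}; column 1 has {1,3,4}; that leaves 2.
At row 4, column 3: row 4 has {2,3}; column 3 has {1,2,3}; that leaves 4.
At row 4, column 4: row 4 has {2,3,4}; column 4 has {2,3,4}; that leaves 1.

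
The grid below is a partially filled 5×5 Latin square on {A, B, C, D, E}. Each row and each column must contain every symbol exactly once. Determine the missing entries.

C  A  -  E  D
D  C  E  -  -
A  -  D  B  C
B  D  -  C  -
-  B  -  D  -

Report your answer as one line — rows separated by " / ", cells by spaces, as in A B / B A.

C A B E D / D C E A B / A E D B C / B D A C E / E B C D A

(r1,c3) = B
(r2,c4) = A
(r2,c5) = B
(r3,c2) = E
(r4,c3) = A
(r4,c5) = E
(r5,c1) = E
(r5,c3) = C
(r5,c5) = A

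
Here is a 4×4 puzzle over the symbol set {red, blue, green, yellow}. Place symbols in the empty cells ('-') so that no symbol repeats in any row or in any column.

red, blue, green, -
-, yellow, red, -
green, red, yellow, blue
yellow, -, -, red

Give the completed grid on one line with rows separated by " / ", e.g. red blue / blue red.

row 1 has {red,blue,green}; column 4 has {red,blue} — only yellow is left for (r1,c4).
row 2 has {red,yellow}; column 1 has {red,green,yellow} — only blue is left for (r2,c1).
row 2 has {red,blue,yellow}; column 4 has {red,blue,yellow} — only green is left for (r2,c4).
row 4 has {red,yellow}; column 2 has {red,blue,yellow} — only green is left for (r4,c2).
row 4 has {red,green,yellow}; column 3 has {red,green,yellow} — only blue is left for (r4,c3).

red blue green yellow / blue yellow red green / green red yellow blue / yellow green blue red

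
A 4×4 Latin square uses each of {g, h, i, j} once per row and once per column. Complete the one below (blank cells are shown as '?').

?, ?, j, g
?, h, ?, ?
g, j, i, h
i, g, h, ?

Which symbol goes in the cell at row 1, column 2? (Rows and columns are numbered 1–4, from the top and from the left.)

(r1,c1): row 1 has {g,j}; column 1 has {g,i}, so it must be h.
(r1,c2): row 1 has {g,h,j}; column 2 has {g,h,j}, so it must be i.

i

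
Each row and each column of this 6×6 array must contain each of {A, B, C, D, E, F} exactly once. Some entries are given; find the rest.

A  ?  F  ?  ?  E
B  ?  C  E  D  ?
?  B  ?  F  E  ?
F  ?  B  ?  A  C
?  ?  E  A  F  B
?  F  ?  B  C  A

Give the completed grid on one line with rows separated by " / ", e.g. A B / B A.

A D F C B E / B A C E D F / C B A F E D / F E B D A C / D C E A F B / E F D B C A

Cell (r1,c5): row 1 has {A,E,F}; column 5 has {A,C,D,E,F} → B.
Cell (r2,c2): row 2 has {B,C,D,E}; column 2 has {B,F} → A.
Cell (r2,c6): row 2 has {A,B,C,D,E}; column 6 has {A,B,C,E} → F.
Cell (r3,c6): row 3 has {B,E,F}; column 6 has {A,B,C,E,F} → D.
Cell (r4,c4): row 4 has {A,B,C,F}; column 4 has {A,B,E,F} → D.
Cell (r6,c3): row 6 has {A,B,C,F}; column 3 has {B,C,E,F} → D.
Cell (r1,c4): row 1 has {A,B,E,F}; column 4 has {A,B,D,E,F} → C.
Cell (r3,c1): row 3 has {B,D,E,F}; column 1 has {A,B,F} → C.
Cell (r3,c3): row 3 has {B,C,D,E,F}; column 3 has {B,C,D,E,F} → A.
Cell (r4,c2): row 4 has {A,B,C,D,F}; column 2 has {A,B,F} → E.
Cell (r5,c1): row 5 has {A,B,E,F}; column 1 has {A,B,C,F} → D.
Cell (r5,c2): row 5 has {A,B,D,E,F}; column 2 has {A,B,E,F} → C.
Cell (r6,c1): row 6 has {A,B,C,D,F}; column 1 has {A,B,C,D,F} → E.
Cell (r1,c2): row 1 has {A,B,C,E,F}; column 2 has {A,B,C,E,F} → D.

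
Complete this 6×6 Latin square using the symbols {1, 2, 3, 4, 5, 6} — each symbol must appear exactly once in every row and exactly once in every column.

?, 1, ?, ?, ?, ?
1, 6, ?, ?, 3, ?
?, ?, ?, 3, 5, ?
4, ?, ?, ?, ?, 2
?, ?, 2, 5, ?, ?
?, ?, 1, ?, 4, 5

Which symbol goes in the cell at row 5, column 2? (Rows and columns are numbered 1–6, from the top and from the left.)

4

(r2,c6) = 4
(r2,c3) = 5
(r2,c4) = 2
(r6,c4) = 6
(r1,c4) = 4
(r4,c4) = 1
(r4,c5) = 6
(r5,c5) = 1
(r1,c5) = 2
(r4,c3) = 3
(r1,c3) = 6
(r1,c6) = 3
(r3,c3) = 4
(r4,c2) = 5
(r5,c6) = 6
(r1,c1) = 5
(r3,c2) = 2
(r3,c6) = 1
(r5,c1) = 3
(r5,c2) = 4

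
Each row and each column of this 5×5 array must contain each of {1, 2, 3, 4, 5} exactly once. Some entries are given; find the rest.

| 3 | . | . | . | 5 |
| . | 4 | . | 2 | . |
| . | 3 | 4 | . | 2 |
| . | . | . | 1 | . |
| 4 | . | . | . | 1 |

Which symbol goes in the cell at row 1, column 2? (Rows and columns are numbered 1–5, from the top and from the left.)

1

(r1,c4): row 1 has {3,5}; column 4 has {1,2}, so it must be 4.
(r2,c5): row 2 has {2,4}; column 5 has {1,2,5}, so it must be 3.
(r3,c4): row 3 has {2,3,4}; column 4 has {1,2,4}, so it must be 5.
(r4,c5): row 4 has {1}; column 5 has {1,2,3,5}, so it must be 4.
(r5,c4): row 5 has {1,4}; column 4 has {1,2,4,5}, so it must be 3.
(r3,c1): row 3 has {2,3,4,5}; column 1 has {3,4}, so it must be 1.
(r2,c1): row 2 has {2,3,4}; column 1 has {1,3,4}, so it must be 5.
(r2,c3): row 2 has {2,3,4,5}; column 3 has {4}, so it must be 1.
(r4,c1): row 4 has {1,4}; column 1 has {1,3,4,5}, so it must be 2.
(r4,c2): row 4 has {1,2,4}; column 2 has {3,4}, so it must be 5.
(r4,c3): row 4 has {1,2,4,5}; column 3 has {1,4}, so it must be 3.
(r5,c2): row 5 has {1,3,4}; column 2 has {3,4,5}, so it must be 2.
(r5,c3): row 5 has {1,2,3,4}; column 3 has {1,3,4}, so it must be 5.
(r1,c2): row 1 has {3,4,5}; column 2 has {2,3,4,5}, so it must be 1.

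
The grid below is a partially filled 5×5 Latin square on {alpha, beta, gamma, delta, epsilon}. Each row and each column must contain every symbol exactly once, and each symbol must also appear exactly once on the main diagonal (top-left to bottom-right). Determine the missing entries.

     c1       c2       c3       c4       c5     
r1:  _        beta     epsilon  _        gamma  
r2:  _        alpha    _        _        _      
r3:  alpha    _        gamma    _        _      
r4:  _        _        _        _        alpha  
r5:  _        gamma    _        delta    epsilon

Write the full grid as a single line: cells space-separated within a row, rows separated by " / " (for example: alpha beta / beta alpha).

delta beta epsilon alpha gamma / epsilon alpha beta gamma delta / alpha delta gamma epsilon beta / gamma epsilon delta beta alpha / beta gamma alpha delta epsilon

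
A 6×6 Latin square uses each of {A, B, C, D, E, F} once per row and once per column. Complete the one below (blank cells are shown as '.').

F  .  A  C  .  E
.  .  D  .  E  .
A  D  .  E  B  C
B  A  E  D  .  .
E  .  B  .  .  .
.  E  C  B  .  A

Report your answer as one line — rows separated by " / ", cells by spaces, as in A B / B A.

F B A C D E / C F D A E B / A D F E B C / B A E D C F / E C B F A D / D E C B F A

At row 1, column 2: row 1 has {A,C,E,F}; column 2 has {A,D,E}; that leaves B.
At row 1, column 5: row 1 has {A,B,C,E,F}; column 5 has {B,E}; that leaves D.
At row 2, column 1: row 2 has {D,E}; column 1 has {A,B,E,F}; that leaves C.
At row 2, column 2: row 2 has {C,D,E}; column 2 has {A,B,D,E}; that leaves F.
At row 2, column 4: row 2 has {C,D,E,F}; column 4 has {B,C,D,E}; that leaves A.
At row 2, column 6: row 2 has {A,C,D,E,F}; column 6 has {A,C,E}; that leaves B.
At row 3, column 3: row 3 has {A,B,C,D,E}; column 3 has {A,B,C,D,E}; that leaves F.
At row 4, column 6: row 4 has {A,B,D,E}; column 6 has {A,B,C,E}; that leaves F.
At row 5, column 2: row 5 has {B,E}; column 2 has {A,B,D,E,F}; that leaves C.
At row 5, column 4: row 5 has {B,C,E}; column 4 has {A,B,C,D,E}; that leaves F.
At row 5, column 5: row 5 has {B,C,E,F}; column 5 has {B,D,E}; that leaves A.
At row 5, column 6: row 5 has {A,B,C,E,F}; column 6 has {A,B,C,E,F}; that leaves D.
At row 6, column 1: row 6 has {A,B,C,E}; column 1 has {A,B,C,E,F}; that leaves D.
At row 6, column 5: row 6 has {A,B,C,D,E}; column 5 has {A,B,D,E}; that leaves F.
At row 4, column 5: row 4 has {A,B,D,E,F}; column 5 has {A,B,D,E,F}; that leaves C.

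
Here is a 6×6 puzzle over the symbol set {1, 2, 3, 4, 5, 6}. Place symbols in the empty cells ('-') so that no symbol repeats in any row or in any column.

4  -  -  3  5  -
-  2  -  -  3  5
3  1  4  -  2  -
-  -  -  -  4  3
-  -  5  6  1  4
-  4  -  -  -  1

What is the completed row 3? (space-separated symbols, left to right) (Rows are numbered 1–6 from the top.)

3 1 4 5 2 6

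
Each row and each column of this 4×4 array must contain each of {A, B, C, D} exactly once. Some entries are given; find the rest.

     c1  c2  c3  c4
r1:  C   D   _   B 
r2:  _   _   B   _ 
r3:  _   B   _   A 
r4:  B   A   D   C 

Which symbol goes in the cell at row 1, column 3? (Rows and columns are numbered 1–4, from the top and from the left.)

(r1,c3) = A

A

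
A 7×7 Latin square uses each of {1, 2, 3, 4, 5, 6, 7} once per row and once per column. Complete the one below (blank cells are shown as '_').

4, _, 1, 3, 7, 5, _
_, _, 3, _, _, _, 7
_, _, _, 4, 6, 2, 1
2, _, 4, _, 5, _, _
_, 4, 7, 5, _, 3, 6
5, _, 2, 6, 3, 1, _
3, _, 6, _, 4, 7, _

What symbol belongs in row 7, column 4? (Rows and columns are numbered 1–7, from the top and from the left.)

At row 1, column 7: row 1 has {1,3,4,5,7}; column 7 has {1,6,7}; that leaves 2.
At row 3, column 1: row 3 has {1,2,4,6}; column 1 has {2,3,4,5}; that leaves 7.
At row 3, column 3: row 3 has {1,2,4,6,7}; column 3 has {1,2,3,4,6,7}; that leaves 5.
At row 4, column 6: row 4 has {2,4,5}; column 6 has {1,2,3,5,7}; that leaves 6.
At row 4, column 7: row 4 has {2,4,5,6}; column 7 has {1,2,6,7}; that leaves 3.
At row 5, column 1: row 5 has {3,4,5,6,7}; column 1 has {2,3,4,5,7}; that leaves 1.
At row 5, column 5: row 5 has {1,3,4,5,6,7}; column 5 has {3,4,5,6,7}; that leaves 2.
At row 6, column 2: row 6 has {1,2,3,5,6}; column 2 has {4}; that leaves 7.
At row 6, column 7: row 6 has {1,2,3,5,6,7}; column 7 has {1,2,3,6,7}; that leaves 4.
At row 7, column 7: row 7 has {3,4,6,7}; column 7 has {1,2,3,4,6,7}; that leaves 5.
At row 1, column 2: row 1 has {1,2,3,4,5,7}; column 2 has {4,7}; that leaves 6.
At row 2, column 1: row 2 has {3,7}; column 1 has {1,2,3,4,5,7}; that leaves 6.
At row 2, column 5: row 2 has {3,6,7}; column 5 has {2,3,4,5,6,7}; that leaves 1.
At row 2, column 6: row 2 has {1,3,6,7}; column 6 has {1,2,3,5,6,7}; that leaves 4.
At row 3, column 2: row 3 has {1,2,4,5,6,7}; column 2 has {4,6,7}; that leaves 3.
At row 4, column 2: row 4 has {2,3,4,5,6}; column 2 has {3,4,6,7}; that leaves 1.
At row 4, column 4: row 4 has {1,2,3,4,5,6}; column 4 has {3,4,5,6}; that leaves 7.
At row 7, column 2: row 7 has {3,4,5,6,7}; column 2 has {1,3,4,6,7}; that leaves 2.
At row 7, column 4: row 7 has {2,3,4,5,6,7}; column 4 has {3,4,5,6,7}; that leaves 1.

1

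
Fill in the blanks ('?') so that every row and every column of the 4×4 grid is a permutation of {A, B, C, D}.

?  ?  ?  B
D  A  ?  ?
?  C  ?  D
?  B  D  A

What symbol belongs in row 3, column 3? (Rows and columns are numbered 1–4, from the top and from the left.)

A

row 1 has {B}; column 2 has {A,B,C} — only D is left for (r1,c2).
row 2 has {A,D}; column 4 has {A,B,D} — only C is left for (r2,c4).
row 4 has {A,B,D}; column 1 has {D} — only C is left for (r4,c1).
row 1 has {B,D}; column 1 has {C,D} — only A is left for (r1,c1).
row 1 has {A,B,D}; column 3 has {D} — only C is left for (r1,c3).
row 2 has {A,C,D}; column 3 has {C,D} — only B is left for (r2,c3).
row 3 has {C,D}; column 1 has {A,C,D} — only B is left for (r3,c1).
row 3 has {B,C,D}; column 3 has {B,C,D} — only A is left for (r3,c3).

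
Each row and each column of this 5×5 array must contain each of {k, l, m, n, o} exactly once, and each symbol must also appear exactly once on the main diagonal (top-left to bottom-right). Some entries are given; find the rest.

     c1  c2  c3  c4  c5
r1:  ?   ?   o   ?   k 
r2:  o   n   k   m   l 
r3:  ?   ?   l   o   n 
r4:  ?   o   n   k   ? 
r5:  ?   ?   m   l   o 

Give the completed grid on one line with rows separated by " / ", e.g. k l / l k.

m l o n k / o n k m l / k m l o n / l o n k m / n k m l o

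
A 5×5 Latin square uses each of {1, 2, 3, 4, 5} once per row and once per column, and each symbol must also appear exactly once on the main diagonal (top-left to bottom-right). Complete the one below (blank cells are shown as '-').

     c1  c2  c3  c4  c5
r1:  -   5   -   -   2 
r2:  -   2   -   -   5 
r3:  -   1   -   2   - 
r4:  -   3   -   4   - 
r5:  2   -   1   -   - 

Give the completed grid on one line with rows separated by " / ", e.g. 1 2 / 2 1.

Cell (r4,c5): row 4 has {3,4}; column 5 has {2,5} → 1.
Cell (r5,c2): row 5 has {1,2}; column 2 has {1,2,3,5} → 4.
Cell (r5,c5): row 5 has {1,2,4}; column 5 has {1,2,5}; the diagonal has {2,4} → 3.
Cell (r1,c1): row 1 has {2,5}; column 1 has {2}; the diagonal has {2,3,4} → 1.
Cell (r1,c4): row 1 has {1,2,5}; column 4 has {2,4} → 3.
Cell (r2,c4): row 2 has {2,5}; column 4 has {2,3,4} → 1.
Cell (r3,c3): row 3 has {1,2}; column 3 has {1}; the diagonal has {1,2,3,4} → 5.
Cell (r3,c5): row 3 has {1,2,5}; column 5 has {1,2,3,5} → 4.
Cell (r4,c1): row 4 has {1,3,4}; column 1 has {1,2} → 5.
Cell (r4,c3): row 4 has {1,3,4,5}; column 3 has {1,5} → 2.
Cell (r5,c4): row 5 has {1,2,3,4}; column 4 has {1,2,3,4} → 5.
Cell (r1,c3): row 1 has {1,2,3,5}; column 3 has {1,2,5} → 4.
Cell (r2,c3): row 2 has {1,2,5}; column 3 has {1,2,4,5} → 3.
Cell (r3,c1): row 3 has {1,2,4,5}; column 1 has {1,2,5} → 3.
Cell (r2,c1): row 2 has {1,2,3,5}; column 1 has {1,2,3,5} → 4.

1 5 4 3 2 / 4 2 3 1 5 / 3 1 5 2 4 / 5 3 2 4 1 / 2 4 1 5 3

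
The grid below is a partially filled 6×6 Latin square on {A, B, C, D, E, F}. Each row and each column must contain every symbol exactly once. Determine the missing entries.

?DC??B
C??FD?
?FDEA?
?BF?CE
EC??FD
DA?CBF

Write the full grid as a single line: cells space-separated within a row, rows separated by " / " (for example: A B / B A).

F D C A E B / C E B F D A / B F D E A C / A B F D C E / E C A B F D / D A E C B F

(r1,c4) = A
(r1,c5) = E
(r2,c2) = E
(r2,c6) = A
(r3,c1) = B
(r3,c6) = C
(r4,c1) = A
(r4,c4) = D
(r5,c4) = B
(r6,c3) = E
(r1,c1) = F
(r2,c3) = B
(r5,c3) = A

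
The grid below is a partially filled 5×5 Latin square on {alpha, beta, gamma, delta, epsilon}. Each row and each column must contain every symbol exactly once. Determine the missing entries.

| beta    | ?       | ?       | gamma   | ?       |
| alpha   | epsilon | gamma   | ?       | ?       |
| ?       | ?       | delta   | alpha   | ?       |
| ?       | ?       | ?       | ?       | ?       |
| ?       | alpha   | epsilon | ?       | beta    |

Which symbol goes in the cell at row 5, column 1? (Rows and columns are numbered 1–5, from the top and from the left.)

(r1,c2): row 1 has {beta,gamma}; column 2 has {alpha,epsilon}, so it must be delta.
(r1,c3): row 1 has {beta,gamma,delta}; column 3 has {gamma,delta,epsilon}, so it must be alpha.
(r1,c5): row 1 has {alpha,beta,gamma,delta}; column 5 has {beta}, so it must be epsilon.
(r2,c5): row 2 has {alpha,gamma,epsilon}; column 5 has {beta,epsilon}, so it must be delta.
(r3,c5): row 3 has {alpha,delta}; column 5 has {beta,delta,epsilon}, so it must be gamma.
(r4,c3): row 4 is empty so far; column 3 has {alpha,gamma,delta,epsilon}, so it must be beta.
(r4,c5): row 4 has {beta}; column 5 has {beta,gamma,delta,epsilon}, so it must be alpha.
(r5,c4): row 5 has {alpha,beta,epsilon}; column 4 has {alpha,gamma}, so it must be delta.
(r2,c4): row 2 has {alpha,gamma,delta,epsilon}; column 4 has {alpha,gamma,delta}, so it must be beta.
(r3,c1): row 3 has {alpha,gamma,delta}; column 1 has {alpha,beta}, so it must be epsilon.
(r3,c2): row 3 has {alpha,gamma,delta,epsilon}; column 2 has {alpha,delta,epsilon}, so it must be beta.
(r4,c2): row 4 has {alpha,beta}; column 2 has {alpha,beta,delta,epsilon}, so it must be gamma.
(r4,c4): row 4 has {alpha,beta,gamma}; column 4 has {alpha,beta,gamma,delta}, so it must be epsilon.
(r5,c1): row 5 has {alpha,beta,delta,epsilon}; column 1 has {alpha,beta,epsilon}, so it must be gamma.

gamma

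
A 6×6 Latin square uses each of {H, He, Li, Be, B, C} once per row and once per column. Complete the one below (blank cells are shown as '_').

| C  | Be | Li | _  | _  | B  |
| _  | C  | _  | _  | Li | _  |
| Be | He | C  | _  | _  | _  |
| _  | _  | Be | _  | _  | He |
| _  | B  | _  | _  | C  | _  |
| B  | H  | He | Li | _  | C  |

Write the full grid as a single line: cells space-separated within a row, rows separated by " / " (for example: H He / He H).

C Be Li H He B / He C B Be Li H / Be He C B H Li / H Li Be C B He / Li B H He C Be / B H He Li Be C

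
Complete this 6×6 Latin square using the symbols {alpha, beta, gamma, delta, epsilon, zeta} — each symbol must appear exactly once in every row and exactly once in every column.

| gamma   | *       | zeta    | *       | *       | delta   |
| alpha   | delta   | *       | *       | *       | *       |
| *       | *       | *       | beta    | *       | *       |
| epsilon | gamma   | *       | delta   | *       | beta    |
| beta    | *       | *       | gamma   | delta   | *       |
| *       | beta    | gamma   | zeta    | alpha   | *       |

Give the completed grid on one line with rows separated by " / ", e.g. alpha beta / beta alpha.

At row 2, column 4: row 2 has {alpha,delta}; column 4 has {beta,gamma,delta,zeta}; that leaves epsilon.
At row 4, column 3: row 4 has {beta,gamma,delta,epsilon}; column 3 has {gamma,zeta}; that leaves alpha.
At row 4, column 5: row 4 has {alpha,beta,gamma,delta,epsilon}; column 5 has {alpha,delta}; that leaves zeta.
At row 5, column 3: row 5 has {beta,gamma,delta}; column 3 has {alpha,gamma,zeta}; that leaves epsilon.
At row 6, column 1: row 6 has {alpha,beta,gamma,zeta}; column 1 has {alpha,beta,gamma,epsilon}; that leaves delta.
At row 6, column 6: row 6 has {alpha,beta,gamma,delta,zeta}; column 6 has {beta,delta}; that leaves epsilon.
At row 1, column 4: row 1 has {gamma,delta,zeta}; column 4 has {beta,gamma,delta,epsilon,zeta}; that leaves alpha.
At row 2, column 3: row 2 has {alpha,delta,epsilon}; column 3 has {alpha,gamma,epsilon,zeta}; that leaves beta.
At row 2, column 5: row 2 has {alpha,beta,delta,epsilon}; column 5 has {alpha,delta,zeta}; that leaves gamma.
At row 2, column 6: row 2 has {alpha,beta,gamma,delta,epsilon}; column 6 has {beta,delta,epsilon}; that leaves zeta.
At row 3, column 1: row 3 has {beta}; column 1 has {alpha,beta,gamma,delta,epsilon}; that leaves zeta.
At row 3, column 3: row 3 has {beta,zeta}; column 3 has {alpha,beta,gamma,epsilon,zeta}; that leaves delta.
At row 3, column 5: row 3 has {beta,delta,zeta}; column 5 has {alpha,gamma,delta,zeta}; that leaves epsilon.
At row 5, column 6: row 5 has {beta,gamma,delta,epsilon}; column 6 has {beta,delta,epsilon,zeta}; that leaves alpha.
At row 1, column 2: row 1 has {alpha,gamma,delta,zeta}; column 2 has {beta,gamma,delta}; that leaves epsilon.
At row 1, column 5: row 1 has {alpha,gamma,delta,epsilon,zeta}; column 5 has {alpha,gamma,delta,epsilon,zeta}; that leaves beta.
At row 3, column 2: row 3 has {beta,delta,epsilon,zeta}; column 2 has {beta,gamma,delta,epsilon}; that leaves alpha.
At row 3, column 6: row 3 has {alpha,beta,delta,epsilon,zeta}; column 6 has {alpha,beta,delta,epsilon,zeta}; that leaves gamma.
At row 5, column 2: row 5 has {alpha,beta,gamma,delta,epsilon}; column 2 has {alpha,beta,gamma,delta,epsilon}; that leaves zeta.

gamma epsilon zeta alpha beta delta / alpha delta beta epsilon gamma zeta / zeta alpha delta beta epsilon gamma / epsilon gamma alpha delta zeta beta / beta zeta epsilon gamma delta alpha / delta beta gamma zeta alpha epsilon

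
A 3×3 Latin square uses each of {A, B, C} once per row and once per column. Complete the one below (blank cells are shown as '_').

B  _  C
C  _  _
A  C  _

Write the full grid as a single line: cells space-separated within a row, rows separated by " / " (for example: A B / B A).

B A C / C B A / A C B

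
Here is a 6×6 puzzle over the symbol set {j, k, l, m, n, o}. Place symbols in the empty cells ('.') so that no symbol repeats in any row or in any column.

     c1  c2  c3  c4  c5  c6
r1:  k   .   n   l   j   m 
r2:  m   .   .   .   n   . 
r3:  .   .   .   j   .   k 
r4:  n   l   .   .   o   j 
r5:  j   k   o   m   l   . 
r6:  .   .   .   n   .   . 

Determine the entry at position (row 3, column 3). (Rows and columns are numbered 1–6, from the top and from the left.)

l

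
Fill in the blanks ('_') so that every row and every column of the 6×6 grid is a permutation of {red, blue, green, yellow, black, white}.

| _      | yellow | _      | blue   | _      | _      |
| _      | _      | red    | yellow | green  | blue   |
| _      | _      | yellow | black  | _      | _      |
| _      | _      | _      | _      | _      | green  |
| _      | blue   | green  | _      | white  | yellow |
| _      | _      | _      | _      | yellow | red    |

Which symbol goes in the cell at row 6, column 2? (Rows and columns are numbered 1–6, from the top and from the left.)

(r3,c6) = white
(r5,c4) = red
(r1,c6) = black
(r4,c4) = white
(r5,c1) = black
(r6,c4) = green
(r1,c3) = white
(r1,c5) = red
(r2,c1) = white
(r2,c2) = black
(r3,c5) = blue
(r4,c2) = red
(r4,c5) = black
(r6,c1) = blue
(r6,c2) = white

white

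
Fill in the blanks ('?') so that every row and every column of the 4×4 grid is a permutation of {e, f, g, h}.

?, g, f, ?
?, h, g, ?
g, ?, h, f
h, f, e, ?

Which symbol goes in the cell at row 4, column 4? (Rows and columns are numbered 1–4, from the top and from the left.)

(r1,c1) = e
(r1,c4) = h
(r2,c1) = f
(r2,c4) = e
(r3,c2) = e
(r4,c4) = g

g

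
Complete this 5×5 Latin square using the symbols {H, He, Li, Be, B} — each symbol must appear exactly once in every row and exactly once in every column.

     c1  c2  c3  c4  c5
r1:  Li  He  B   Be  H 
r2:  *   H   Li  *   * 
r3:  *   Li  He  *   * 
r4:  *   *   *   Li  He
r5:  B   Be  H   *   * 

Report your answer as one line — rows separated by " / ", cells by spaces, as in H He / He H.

Li He B Be H / He H Li B Be / Be Li He H B / H B Be Li He / B Be H He Li

(r4,c2) = B
(r4,c3) = Be
(r5,c4) = He
(r5,c5) = Li
(r2,c4) = B
(r2,c5) = Be
(r3,c4) = H
(r3,c5) = B
(r4,c1) = H
(r2,c1) = He
(r3,c1) = Be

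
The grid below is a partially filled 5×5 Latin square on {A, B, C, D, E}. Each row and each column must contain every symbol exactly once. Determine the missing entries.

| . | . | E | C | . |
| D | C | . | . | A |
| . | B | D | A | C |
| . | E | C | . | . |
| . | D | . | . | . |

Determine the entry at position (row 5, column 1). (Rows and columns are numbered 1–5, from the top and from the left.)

C

(r1,c2): row 1 has {C,E}; column 2 has {B,C,D,E}, so it must be A.
(r2,c3): row 2 has {A,C,D}; column 3 has {C,D,E}, so it must be B.
(r2,c4): row 2 has {A,B,C,D}; column 4 has {A,C}, so it must be E.
(r3,c1): row 3 has {A,B,C,D}; column 1 has {D}, so it must be E.
(r5,c3): row 5 has {D}; column 3 has {B,C,D,E}, so it must be A.
(r5,c4): row 5 has {A,D}; column 4 has {A,C,E}, so it must be B.
(r5,c5): row 5 has {A,B,D}; column 5 has {A,C}, so it must be E.
(r1,c1): row 1 has {A,C,E}; column 1 has {D,E}, so it must be B.
(r1,c5): row 1 has {A,B,C,E}; column 5 has {A,C,E}, so it must be D.
(r4,c1): row 4 has {C,E}; column 1 has {B,D,E}, so it must be A.
(r4,c4): row 4 has {A,C,E}; column 4 has {A,B,C,E}, so it must be D.
(r4,c5): row 4 has {A,C,D,E}; column 5 has {A,C,D,E}, so it must be B.
(r5,c1): row 5 has {A,B,D,E}; column 1 has {A,B,D,E}, so it must be C.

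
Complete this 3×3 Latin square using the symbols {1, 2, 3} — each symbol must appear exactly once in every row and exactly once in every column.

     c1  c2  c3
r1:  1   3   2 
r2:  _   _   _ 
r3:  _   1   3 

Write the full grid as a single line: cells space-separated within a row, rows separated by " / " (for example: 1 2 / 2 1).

1 3 2 / 3 2 1 / 2 1 3

(r2,c2) = 2
(r2,c3) = 1
(r3,c1) = 2
(r2,c1) = 3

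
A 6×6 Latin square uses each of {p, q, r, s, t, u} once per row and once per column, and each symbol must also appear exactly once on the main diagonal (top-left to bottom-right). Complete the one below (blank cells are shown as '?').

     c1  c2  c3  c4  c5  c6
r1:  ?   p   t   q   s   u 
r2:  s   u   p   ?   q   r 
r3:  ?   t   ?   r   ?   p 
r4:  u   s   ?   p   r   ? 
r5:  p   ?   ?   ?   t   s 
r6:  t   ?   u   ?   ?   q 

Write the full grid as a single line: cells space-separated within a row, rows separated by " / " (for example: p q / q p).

r p t q s u / s u p t q r / q t s r u p / u s q p r t / p q r u t s / t r u s p q

Cell (r1,c1): row 1 has {p,q,s,t,u}; column 1 has {p,s,t,u}; the diagonal has {p,q,t,u} → r.
Cell (r2,c4): row 2 has {p,q,r,s,u}; column 4 has {p,q,r} → t.
Cell (r3,c1): row 3 has {p,r,t}; column 1 has {p,r,s,t,u} → q.
Cell (r3,c3): row 3 has {p,q,r,t}; column 3 has {p,t,u}; the diagonal has {p,q,r,t,u} → s.
Cell (r3,c5): row 3 has {p,q,r,s,t}; column 5 has {q,r,s,t} → u.
Cell (r4,c3): row 4 has {p,r,s,u}; column 3 has {p,s,t,u} → q.
Cell (r4,c6): row 4 has {p,q,r,s,u}; column 6 has {p,q,r,s,u} → t.
Cell (r5,c3): row 5 has {p,s,t}; column 3 has {p,q,s,t,u} → r.
Cell (r5,c4): row 5 has {p,r,s,t}; column 4 has {p,q,r,t} → u.
Cell (r6,c2): row 6 has {q,t,u}; column 2 has {p,s,t,u} → r.
Cell (r6,c4): row 6 has {q,r,t,u}; column 4 has {p,q,r,t,u} → s.
Cell (r6,c5): row 6 has {q,r,s,t,u}; column 5 has {q,r,s,t,u} → p.
Cell (r5,c2): row 5 has {p,r,s,t,u}; column 2 has {p,r,s,t,u} → q.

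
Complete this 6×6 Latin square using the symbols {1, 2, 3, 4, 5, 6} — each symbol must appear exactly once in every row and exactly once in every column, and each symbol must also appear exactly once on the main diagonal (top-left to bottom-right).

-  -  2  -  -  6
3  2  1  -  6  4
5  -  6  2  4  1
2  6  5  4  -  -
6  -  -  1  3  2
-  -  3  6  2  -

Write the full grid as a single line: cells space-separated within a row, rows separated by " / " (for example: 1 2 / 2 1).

1 4 2 3 5 6 / 3 2 1 5 6 4 / 5 3 6 2 4 1 / 2 6 5 4 1 3 / 6 5 4 1 3 2 / 4 1 3 6 2 5

(r1,c1) = 1
(r1,c5) = 5
(r2,c4) = 5
(r3,c2) = 3
(r4,c5) = 1
(r4,c6) = 3
(r5,c3) = 4
(r6,c1) = 4
(r6,c6) = 5
(r1,c2) = 4
(r1,c4) = 3
(r5,c2) = 5
(r6,c2) = 1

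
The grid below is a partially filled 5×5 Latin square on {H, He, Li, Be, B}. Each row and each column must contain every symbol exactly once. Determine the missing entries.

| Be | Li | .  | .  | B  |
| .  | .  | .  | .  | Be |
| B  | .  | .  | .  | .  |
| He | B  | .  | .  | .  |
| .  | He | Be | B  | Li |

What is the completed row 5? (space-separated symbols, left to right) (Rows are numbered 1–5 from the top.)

H He Be B Li

(r2,c2) = H
(r3,c2) = Be
(r4,c5) = H
(r5,c1) = H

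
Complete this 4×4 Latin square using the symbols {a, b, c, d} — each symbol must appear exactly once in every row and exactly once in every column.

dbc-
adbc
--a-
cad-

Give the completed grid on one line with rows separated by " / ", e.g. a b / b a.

d b c a / a d b c / b c a d / c a d b

(r1,c4): row 1 has {b,c,d}; column 4 has {c}, so it must be a.
(r3,c1): row 3 has {a}; column 1 has {a,c,d}, so it must be b.
(r3,c2): row 3 has {a,b}; column 2 has {a,b,d}, so it must be c.
(r3,c4): row 3 has {a,b,c}; column 4 has {a,c}, so it must be d.
(r4,c4): row 4 has {a,c,d}; column 4 has {a,c,d}, so it must be b.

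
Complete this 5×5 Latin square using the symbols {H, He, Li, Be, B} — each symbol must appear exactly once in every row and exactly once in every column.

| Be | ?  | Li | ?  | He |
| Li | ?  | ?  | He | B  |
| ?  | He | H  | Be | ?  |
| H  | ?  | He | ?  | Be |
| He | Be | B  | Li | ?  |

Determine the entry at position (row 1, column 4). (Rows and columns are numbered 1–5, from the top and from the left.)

row 2 has {He,Li,B}; column 2 has {He,Be} — only H is left for (r2,c2).
row 2 has {H,He,Li,B}; column 3 has {H,He,Li,B} — only Be is left for (r2,c3).
row 3 has {H,He,Be}; column 1 has {H,He,Li,Be} — only B is left for (r3,c1).
row 3 has {H,He,Be,B}; column 5 has {He,Be,B} — only Li is left for (r3,c5).
row 4 has {H,He,Be}; column 4 has {He,Li,Be} — only B is left for (r4,c4).
row 5 has {He,Li,Be,B}; column 5 has {He,Li,Be,B} — only H is left for (r5,c5).
row 1 has {He,Li,Be}; column 2 has {H,He,Be} — only B is left for (r1,c2).
row 1 has {He,Li,Be,B}; column 4 has {He,Li,Be,B} — only H is left for (r1,c4).

H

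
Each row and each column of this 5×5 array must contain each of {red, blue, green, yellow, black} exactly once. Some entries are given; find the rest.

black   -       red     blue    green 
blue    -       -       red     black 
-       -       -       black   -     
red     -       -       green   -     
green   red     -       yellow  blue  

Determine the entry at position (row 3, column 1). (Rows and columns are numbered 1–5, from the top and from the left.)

yellow

row 1 has {red,blue,green,black}; column 2 has {red} — only yellow is left for (r1,c2).
row 2 has {red,blue,black}; column 2 has {red,yellow} — only green is left for (r2,c2).
row 2 has {red,blue,green,black}; column 3 has {red} — only yellow is left for (r2,c3).
row 3 has {black}; column 1 has {red,blue,green,black} — only yellow is left for (r3,c1).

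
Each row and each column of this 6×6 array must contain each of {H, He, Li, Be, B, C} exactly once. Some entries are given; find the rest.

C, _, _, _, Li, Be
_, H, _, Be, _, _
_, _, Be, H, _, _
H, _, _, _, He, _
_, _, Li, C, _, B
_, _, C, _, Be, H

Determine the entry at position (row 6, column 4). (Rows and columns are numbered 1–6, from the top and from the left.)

B

(r4,c3) = B
(r4,c4) = Li
(r4,c6) = C
(r5,c5) = H
(r2,c3) = He
(r2,c6) = Li
(r3,c6) = He
(r4,c2) = Be
(r5,c2) = He
(r1,c2) = B
(r1,c3) = H
(r1,c4) = He
(r2,c1) = B
(r2,c5) = C
(r3,c1) = Li
(r3,c2) = C
(r3,c5) = B
(r5,c1) = Be
(r6,c1) = He
(r6,c2) = Li
(r6,c4) = B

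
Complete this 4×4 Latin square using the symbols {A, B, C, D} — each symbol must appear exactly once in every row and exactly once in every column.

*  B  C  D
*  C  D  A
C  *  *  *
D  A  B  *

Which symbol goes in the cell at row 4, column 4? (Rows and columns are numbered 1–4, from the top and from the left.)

C

(r1,c1) = A
(r2,c1) = B
(r3,c2) = D
(r3,c3) = A
(r3,c4) = B
(r4,c4) = C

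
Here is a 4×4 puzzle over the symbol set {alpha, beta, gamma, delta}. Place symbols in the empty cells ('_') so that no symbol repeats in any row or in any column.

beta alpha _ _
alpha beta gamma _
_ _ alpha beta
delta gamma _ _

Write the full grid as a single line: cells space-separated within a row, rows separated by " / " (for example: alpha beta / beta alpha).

beta alpha delta gamma / alpha beta gamma delta / gamma delta alpha beta / delta gamma beta alpha

At row 1, column 3: row 1 has {alpha,beta}; column 3 has {alpha,gamma}; that leaves delta.
At row 1, column 4: row 1 has {alpha,beta,delta}; column 4 has {beta}; that leaves gamma.
At row 2, column 4: row 2 has {alpha,beta,gamma}; column 4 has {beta,gamma}; that leaves delta.
At row 3, column 1: row 3 has {alpha,beta}; column 1 has {alpha,beta,delta}; that leaves gamma.
At row 3, column 2: row 3 has {alpha,beta,gamma}; column 2 has {alpha,beta,gamma}; that leaves delta.
At row 4, column 3: row 4 has {gamma,delta}; column 3 has {alpha,gamma,delta}; that leaves beta.
At row 4, column 4: row 4 has {beta,gamma,delta}; column 4 has {beta,gamma,delta}; that leaves alpha.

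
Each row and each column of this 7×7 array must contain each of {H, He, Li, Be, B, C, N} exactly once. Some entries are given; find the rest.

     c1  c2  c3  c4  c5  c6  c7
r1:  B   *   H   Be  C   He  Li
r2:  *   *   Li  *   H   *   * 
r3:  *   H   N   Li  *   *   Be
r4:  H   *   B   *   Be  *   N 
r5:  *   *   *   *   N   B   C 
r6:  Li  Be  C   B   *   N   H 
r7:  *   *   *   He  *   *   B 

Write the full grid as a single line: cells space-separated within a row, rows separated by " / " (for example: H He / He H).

(r1,c2): row 1 has {H,He,Li,Be,B,C}; column 2 has {H,Be}, so it must be N.
(r2,c7): row 2 has {H,Li}; column 7 has {H,Li,Be,B,C,N}, so it must be He.
(r3,c6): row 3 has {H,Li,Be,N}; column 6 has {He,B,N}, so it must be C.
(r4,c4): row 4 has {H,Be,B,N}; column 4 has {He,Li,Be,B}, so it must be C.
(r4,c6): row 4 has {H,Be,B,C,N}; column 6 has {He,B,C,N}, so it must be Li.
(r5,c4): row 5 has {B,C,N}; column 4 has {He,Li,Be,B,C}, so it must be H.
(r6,c5): row 6 has {H,Li,Be,B,C,N}; column 5 has {H,Be,C,N}, so it must be He.
(r7,c3): row 7 has {He,B}; column 3 has {H,Li,B,C,N}, so it must be Be.
(r7,c5): row 7 has {He,Be,B}; column 5 has {H,He,Be,C,N}, so it must be Li.
(r7,c6): row 7 has {He,Li,Be,B}; column 6 has {He,Li,B,C,N}, so it must be H.
(r2,c4): row 2 has {H,He,Li}; column 4 has {H,He,Li,Be,B,C}, so it must be N.
(r2,c6): row 2 has {H,He,Li,N}; column 6 has {H,He,Li,B,C,N}, so it must be Be.
(r3,c1): row 3 has {H,Li,Be,C,N}; column 1 has {H,Li,B}, so it must be He.
(r3,c5): row 3 has {H,He,Li,Be,C,N}; column 5 has {H,He,Li,Be,C,N}, so it must be B.
(r4,c2): row 4 has {H,Li,Be,B,C,N}; column 2 has {H,Be,N}, so it must be He.
(r5,c1): row 5 has {H,B,C,N}; column 1 has {H,He,Li,B}, so it must be Be.
(r5,c2): row 5 has {H,Be,B,C,N}; column 2 has {H,He,Be,N}, so it must be Li.
(r5,c3): row 5 has {H,Li,Be,B,C,N}; column 3 has {H,Li,Be,B,C,N}, so it must be He.
(r7,c2): row 7 has {H,He,Li,Be,B}; column 2 has {H,He,Li,Be,N}, so it must be C.
(r2,c1): row 2 has {H,He,Li,Be,N}; column 1 has {H,He,Li,Be,B}, so it must be C.
(r2,c2): row 2 has {H,He,Li,Be,C,N}; column 2 has {H,He,Li,Be,C,N}, so it must be B.
(r7,c1): row 7 has {H,He,Li,Be,B,C}; column 1 has {H,He,Li,Be,B,C}, so it must be N.

B N H Be C He Li / C B Li N H Be He / He H N Li B C Be / H He B C Be Li N / Be Li He H N B C / Li Be C B He N H / N C Be He Li H B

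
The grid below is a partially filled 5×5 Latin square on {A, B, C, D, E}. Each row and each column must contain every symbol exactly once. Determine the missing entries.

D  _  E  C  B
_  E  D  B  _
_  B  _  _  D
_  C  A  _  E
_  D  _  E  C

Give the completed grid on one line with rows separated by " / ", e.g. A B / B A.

Cell (r1,c2): row 1 has {B,C,D,E}; column 2 has {B,C,D,E} → A.
Cell (r2,c5): row 2 has {B,D,E}; column 5 has {B,C,D,E} → A.
Cell (r3,c3): row 3 has {B,D}; column 3 has {A,D,E} → C.
Cell (r3,c4): row 3 has {B,C,D}; column 4 has {B,C,E} → A.
Cell (r4,c1): row 4 has {A,C,E}; column 1 has {D} → B.
Cell (r4,c4): row 4 has {A,B,C,E}; column 4 has {A,B,C,E} → D.
Cell (r5,c1): row 5 has {C,D,E}; column 1 has {B,D} → A.
Cell (r5,c3): row 5 has {A,C,D,E}; column 3 has {A,C,D,E} → B.
Cell (r2,c1): row 2 has {A,B,D,E}; column 1 has {A,B,D} → C.
Cell (r3,c1): row 3 has {A,B,C,D}; column 1 has {A,B,C,D} → E.

D A E C B / C E D B A / E B C A D / B C A D E / A D B E C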